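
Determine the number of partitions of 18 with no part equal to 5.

There are 284 such partitions.

284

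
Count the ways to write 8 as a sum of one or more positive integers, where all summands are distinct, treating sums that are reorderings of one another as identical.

6

They are:
8
7+1
6+2
5+3
5+2+1
4+3+1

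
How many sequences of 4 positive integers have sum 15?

Place 3 bars in the 14 internal gaps of a row of 15 dots: C(14,3) = 364.

364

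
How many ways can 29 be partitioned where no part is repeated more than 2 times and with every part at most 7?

A full systematic count gives 85.

85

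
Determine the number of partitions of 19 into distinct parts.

54

There are too many to list fully; the first 12 (by largest part) are:
19
18 + 1
17 + 2
16 + 3
16 + 2 + 1
15 + 4
15 + 3 + 1
14 + 5
14 + 4 + 1
14 + 3 + 2
13 + 6
13 + 5 + 1
…and 42 more, for 54 total.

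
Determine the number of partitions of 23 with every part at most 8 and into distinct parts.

11

Enumerating:
8,7,6,2
8,7,5,3
8,7,5,2,1
8,7,4,3,1
8,6,5,4
8,6,5,3,1
8,6,4,3,2
8,5,4,3,2,1
7,6,5,4,1
7,6,5,3,2
7,6,4,3,2,1
That's 11 in total.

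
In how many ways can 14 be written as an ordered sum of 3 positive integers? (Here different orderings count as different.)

78

Equivalently, choose which 2 of the 13 gaps become plus signs: C(13,2) = 78.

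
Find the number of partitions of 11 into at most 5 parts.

A partial list (first 12 by largest part):
11
10, 1
9, 2
9, 1, 1
8, 3
8, 2, 1
8, 1, 1, 1
7, 4
7, 3, 1
7, 2, 2
7, 2, 1, 1
7, 1, 1, 1, 1
…and 25 more, for 37 total.

37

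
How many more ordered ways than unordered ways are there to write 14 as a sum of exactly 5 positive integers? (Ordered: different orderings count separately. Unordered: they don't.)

692

Compositions: C(13,4) = 715.
Partitions of 14 into exactly 5 parts: 23.
Difference: 715 − 23 = 692.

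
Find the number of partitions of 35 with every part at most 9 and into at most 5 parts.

29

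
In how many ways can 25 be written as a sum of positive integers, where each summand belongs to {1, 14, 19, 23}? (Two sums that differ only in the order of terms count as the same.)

4

They are:
23 + 1 + 1
19 + 1 + 1 + 1 + 1 + 1 + 1
14 + 1 + 1 + 1 + 1 + 1 + 1 + 1 + 1 + 1 + 1 + 1
1 + 1 + 1 + 1 + 1 + 1 + 1 + 1 + 1 + 1 + 1 + 1 + 1 + 1 + 1 + 1 + 1 + 1 + 1 + 1 + 1 + 1 + 1 + 1 + 1
Counting gives 4.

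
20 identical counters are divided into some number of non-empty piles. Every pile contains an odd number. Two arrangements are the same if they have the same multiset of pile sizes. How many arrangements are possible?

64

A partial list (first 12 by largest part):
1, 19
3, 17
1, 1, 1, 17
5, 15
1, 1, 3, 15
1, 1, 1, 1, 1, 15
7, 13
1, 1, 5, 13
1, 3, 3, 13
1, 1, 1, 1, 3, 13
1, 1, 1, 1, 1, 1, 1, 13
9, 11
…and 52 more, for 64 total.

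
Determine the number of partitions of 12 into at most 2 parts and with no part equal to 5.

6

The partitions of 12 that satisfy the conditions:
12
11, 1
10, 2
9, 3
8, 4
6, 6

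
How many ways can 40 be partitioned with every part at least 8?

A partial list (first 12 by largest part):
40
32,8
31,9
30,10
29,11
28,12
27,13
26,14
25,15
24,16
24,8,8
23,17
…and 48 more, for 60 total.

60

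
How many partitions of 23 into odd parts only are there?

Counting exhaustively, 104 partitions satisfy the conditions.

104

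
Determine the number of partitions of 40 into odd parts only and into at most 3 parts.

10

The partitions of 40 that satisfy the conditions:
39+1
37+3
35+5
33+7
31+9
29+11
27+13
25+15
23+17
21+19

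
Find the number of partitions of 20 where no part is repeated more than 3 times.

320

Counting exhaustively, 320 partitions satisfy the conditions.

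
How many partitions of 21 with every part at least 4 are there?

27

A partial list (first 12 by largest part):
21
17, 4
16, 5
15, 6
14, 7
13, 8
13, 4, 4
12, 9
12, 5, 4
11, 10
11, 6, 4
11, 5, 5
…and 15 more, for 27 total.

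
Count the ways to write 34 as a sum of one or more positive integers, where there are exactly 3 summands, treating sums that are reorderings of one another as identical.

96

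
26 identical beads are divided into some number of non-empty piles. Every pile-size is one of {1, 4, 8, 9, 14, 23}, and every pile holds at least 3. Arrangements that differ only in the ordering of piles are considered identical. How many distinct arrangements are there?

4

Enumerating:
4 + 8 + 14
4 + 4 + 4 + 14
8 + 9 + 9
4 + 4 + 9 + 9
Counting gives 4.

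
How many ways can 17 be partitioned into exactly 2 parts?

They are:
1 + 16
2 + 15
3 + 14
4 + 13
5 + 12
6 + 11
7 + 10
8 + 9

8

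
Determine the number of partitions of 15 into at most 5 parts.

Systematic enumeration (by largest part, then next-largest, …) yields 84.

84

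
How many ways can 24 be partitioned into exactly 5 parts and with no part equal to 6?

Counting exhaustively, 117 partitions satisfy the conditions.

117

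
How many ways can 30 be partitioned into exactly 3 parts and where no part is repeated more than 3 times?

Direct enumeration gives 75 partitions.

75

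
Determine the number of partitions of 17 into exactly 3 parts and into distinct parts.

16

Enumerating:
14 + 2 + 1
13 + 3 + 1
12 + 4 + 1
12 + 3 + 2
11 + 5 + 1
11 + 4 + 2
10 + 6 + 1
10 + 5 + 2
10 + 4 + 3
9 + 7 + 1
9 + 6 + 2
9 + 5 + 3
8 + 7 + 2
8 + 6 + 3
8 + 5 + 4
7 + 6 + 4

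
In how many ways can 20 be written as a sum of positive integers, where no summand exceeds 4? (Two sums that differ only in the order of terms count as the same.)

108

There are 108 such partitions.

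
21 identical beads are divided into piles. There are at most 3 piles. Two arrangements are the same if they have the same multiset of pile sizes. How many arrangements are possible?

48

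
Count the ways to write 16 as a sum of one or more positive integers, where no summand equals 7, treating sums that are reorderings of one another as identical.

201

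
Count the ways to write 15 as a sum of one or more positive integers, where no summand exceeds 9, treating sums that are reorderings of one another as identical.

157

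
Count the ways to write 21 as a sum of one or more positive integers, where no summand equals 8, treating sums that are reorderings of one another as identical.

691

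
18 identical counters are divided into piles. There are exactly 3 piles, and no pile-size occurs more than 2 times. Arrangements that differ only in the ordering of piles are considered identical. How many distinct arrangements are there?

26

There are too many to list fully; the first 12 (by largest part) are:
16 + 1 + 1
15 + 2 + 1
14 + 3 + 1
14 + 2 + 2
13 + 4 + 1
13 + 3 + 2
12 + 5 + 1
12 + 4 + 2
12 + 3 + 3
11 + 6 + 1
11 + 5 + 2
11 + 4 + 3
…and 14 more, for 26 total.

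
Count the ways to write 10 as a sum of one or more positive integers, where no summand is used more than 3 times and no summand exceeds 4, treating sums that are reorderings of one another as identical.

12

Enumerating:
4+4+2
4+4+1+1
4+3+3
4+3+2+1
4+3+1+1+1
4+2+2+2
4+2+2+1+1
3+3+3+1
3+3+2+2
3+3+2+1+1
3+2+2+2+1
3+2+2+1+1+1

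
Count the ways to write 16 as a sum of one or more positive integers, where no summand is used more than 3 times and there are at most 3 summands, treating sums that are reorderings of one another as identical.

There are too many to list fully; the first 12 (by largest part) are:
16
15,1
14,2
14,1,1
13,3
13,2,1
12,4
12,3,1
12,2,2
11,5
11,4,1
11,3,2
…and 18 more, for 30 total.

30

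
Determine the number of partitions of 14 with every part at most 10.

Counting exhaustively, 128 partitions satisfy the conditions.

128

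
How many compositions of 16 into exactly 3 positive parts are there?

105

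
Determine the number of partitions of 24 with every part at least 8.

The partitions of 24 that satisfy the conditions:
24
16 + 8
15 + 9
14 + 10
13 + 11
12 + 12
8 + 8 + 8
That's 7 in total.

7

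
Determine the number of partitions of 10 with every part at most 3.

14

The partitions of 10 that satisfy the conditions:
3+3+3+1
3+3+2+2
3+3+2+1+1
3+3+1+1+1+1
3+2+2+2+1
3+2+2+1+1+1
3+2+1+1+1+1+1
3+1+1+1+1+1+1+1
2+2+2+2+2
2+2+2+2+1+1
2+2+2+1+1+1+1
2+2+1+1+1+1+1+1
2+1+1+1+1+1+1+1+1
1+1+1+1+1+1+1+1+1+1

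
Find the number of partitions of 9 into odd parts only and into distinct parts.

Enumerating:
9
5 + 3 + 1

2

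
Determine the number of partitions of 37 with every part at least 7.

There are too many to list fully; the first 12 (by largest part) are:
37
30 + 7
29 + 8
28 + 9
27 + 10
26 + 11
25 + 12
24 + 13
23 + 14
23 + 7 + 7
22 + 15
22 + 8 + 7
…and 51 more, for 63 total.

63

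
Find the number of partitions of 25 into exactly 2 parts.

The partitions of 25 that satisfy the conditions:
24+1
23+2
22+3
21+4
20+5
19+6
18+7
17+8
16+9
15+10
14+11
13+12

12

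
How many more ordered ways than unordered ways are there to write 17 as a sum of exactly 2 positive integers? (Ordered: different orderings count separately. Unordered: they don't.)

Compositions: C(16,1) = 16.
Partitions of 17 into exactly 2 parts: 8.
Difference: 16 − 8 = 8.

8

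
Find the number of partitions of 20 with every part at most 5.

192

A full systematic count gives 192.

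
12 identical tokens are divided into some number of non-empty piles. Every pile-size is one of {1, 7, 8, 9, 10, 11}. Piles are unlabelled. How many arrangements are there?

The partitions of 12 that satisfy the conditions:
1,11
1,1,10
1,1,1,9
1,1,1,1,8
1,1,1,1,1,7
1,1,1,1,1,1,1,1,1,1,1,1

6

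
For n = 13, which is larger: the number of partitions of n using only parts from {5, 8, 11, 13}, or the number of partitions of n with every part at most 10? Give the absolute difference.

Partitions of 13 using only parts from {5, 8, 11, 13}: 2.
Partitions of 13 with every part at most 10: 97.
|2 − 97| = 95.

95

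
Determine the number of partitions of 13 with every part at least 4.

5

The partitions of 13 that satisfy the conditions:
13
9 + 4
8 + 5
7 + 6
5 + 4 + 4
Counting gives 5.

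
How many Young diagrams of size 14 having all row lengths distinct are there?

22

Enumerating:
14
1 + 13
2 + 12
3 + 11
1 + 2 + 11
4 + 10
1 + 3 + 10
5 + 9
1 + 4 + 9
2 + 3 + 9
6 + 8
1 + 5 + 8
2 + 4 + 8
1 + 2 + 3 + 8
1 + 6 + 7
2 + 5 + 7
3 + 4 + 7
1 + 2 + 4 + 7
3 + 5 + 6
1 + 2 + 5 + 6
1 + 3 + 4 + 6
2 + 3 + 4 + 5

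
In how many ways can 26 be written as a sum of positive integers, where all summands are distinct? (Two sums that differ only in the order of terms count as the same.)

Direct enumeration gives 165 partitions.

165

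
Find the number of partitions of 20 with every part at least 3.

A partial list (first 12 by largest part):
20
17, 3
16, 4
15, 5
14, 6
14, 3, 3
13, 7
13, 4, 3
12, 8
12, 5, 3
12, 4, 4
11, 9
…and 37 more, for 49 total.

49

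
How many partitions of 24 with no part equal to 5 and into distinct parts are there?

There are 84 such partitions.

84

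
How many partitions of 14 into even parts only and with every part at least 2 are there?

15

Listing the qualifying partitions of 14:
14
12+2
10+4
10+2+2
8+6
8+4+2
8+2+2+2
6+6+2
6+4+4
6+4+2+2
6+2+2+2+2
4+4+4+2
4+4+2+2+2
4+2+2+2+2+2
2+2+2+2+2+2+2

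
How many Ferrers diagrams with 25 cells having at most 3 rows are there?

65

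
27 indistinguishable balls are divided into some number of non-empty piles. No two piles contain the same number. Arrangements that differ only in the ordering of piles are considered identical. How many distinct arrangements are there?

Direct enumeration gives 192 partitions.

192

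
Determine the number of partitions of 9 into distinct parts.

They are:
9
1 + 8
2 + 7
3 + 6
1 + 2 + 6
4 + 5
1 + 3 + 5
2 + 3 + 4
Counting gives 8.

8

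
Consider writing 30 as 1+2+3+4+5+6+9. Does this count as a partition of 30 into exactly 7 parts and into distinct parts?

The parts sum to 30, and the condition 'there are exactly 7 summands' holds; the condition 'all summands are distinct' holds.

Yes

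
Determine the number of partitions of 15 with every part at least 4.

Listing the qualifying partitions of 15:
15
4, 11
5, 10
6, 9
7, 8
4, 4, 7
4, 5, 6
5, 5, 5

8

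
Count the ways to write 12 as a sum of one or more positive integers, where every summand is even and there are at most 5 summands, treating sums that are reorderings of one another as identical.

10

The partitions of 12 that satisfy the conditions:
12
10 + 2
8 + 4
8 + 2 + 2
6 + 6
6 + 4 + 2
6 + 2 + 2 + 2
4 + 4 + 4
4 + 4 + 2 + 2
4 + 2 + 2 + 2 + 2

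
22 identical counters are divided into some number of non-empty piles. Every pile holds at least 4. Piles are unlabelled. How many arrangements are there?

A partial list (first 12 by largest part):
22
18 + 4
17 + 5
16 + 6
15 + 7
14 + 8
14 + 4 + 4
13 + 9
13 + 5 + 4
12 + 10
12 + 6 + 4
12 + 5 + 5
…and 22 more, for 34 total.

34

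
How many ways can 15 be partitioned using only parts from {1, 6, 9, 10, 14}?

7

The partitions of 15 that satisfy the conditions:
14,1
10,1,1,1,1,1
9,6
9,1,1,1,1,1,1
6,6,1,1,1
6,1,1,1,1,1,1,1,1,1
1,1,1,1,1,1,1,1,1,1,1,1,1,1,1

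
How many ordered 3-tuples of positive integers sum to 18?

By stars and bars with positive parts, the count is C(17,2) = 136.

136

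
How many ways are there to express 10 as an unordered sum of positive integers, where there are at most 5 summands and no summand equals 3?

19

Enumerating:
10
9+1
8+2
8+1+1
7+2+1
7+1+1+1
6+4
6+2+2
6+2+1+1
6+1+1+1+1
5+5
5+4+1
5+2+2+1
5+2+1+1+1
4+4+2
4+4+1+1
4+2+2+2
4+2+2+1+1
2+2+2+2+2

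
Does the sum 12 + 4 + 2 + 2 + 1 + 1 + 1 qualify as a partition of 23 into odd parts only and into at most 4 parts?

No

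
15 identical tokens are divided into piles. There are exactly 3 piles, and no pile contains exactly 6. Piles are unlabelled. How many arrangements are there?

15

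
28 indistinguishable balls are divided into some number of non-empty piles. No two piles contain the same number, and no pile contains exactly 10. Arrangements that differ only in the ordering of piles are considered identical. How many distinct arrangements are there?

Systematic enumeration (by largest part, then next-largest, …) yields 182.

182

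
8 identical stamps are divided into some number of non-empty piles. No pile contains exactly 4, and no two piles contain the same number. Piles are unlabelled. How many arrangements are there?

The partitions of 8 that satisfy the conditions:
8
7, 1
6, 2
5, 3
5, 2, 1

5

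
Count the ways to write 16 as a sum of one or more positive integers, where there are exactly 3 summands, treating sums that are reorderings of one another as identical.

21

Listing the qualifying partitions of 16:
14,1,1
13,2,1
12,3,1
12,2,2
11,4,1
11,3,2
10,5,1
10,4,2
10,3,3
9,6,1
9,5,2
9,4,3
8,7,1
8,6,2
8,5,3
8,4,4
7,7,2
7,6,3
7,5,4
6,6,4
6,5,5
Counting gives 21.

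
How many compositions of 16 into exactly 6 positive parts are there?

3003

Place 5 bars in the 15 internal gaps of a row of 16 dots: C(15,5) = 3003.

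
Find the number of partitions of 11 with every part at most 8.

A partial list (first 12 by largest part):
8 + 3
8 + 2 + 1
8 + 1 + 1 + 1
7 + 4
7 + 3 + 1
7 + 2 + 2
7 + 2 + 1 + 1
7 + 1 + 1 + 1 + 1
6 + 5
6 + 4 + 1
6 + 3 + 2
6 + 3 + 1 + 1
…and 40 more, for 52 total.

52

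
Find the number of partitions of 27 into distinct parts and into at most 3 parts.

62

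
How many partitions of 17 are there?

Counting exhaustively, 297 partitions satisfy the conditions.

297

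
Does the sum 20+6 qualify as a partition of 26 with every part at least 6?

The parts sum to 26, and the condition 'every summand is at least 6' holds.

Yes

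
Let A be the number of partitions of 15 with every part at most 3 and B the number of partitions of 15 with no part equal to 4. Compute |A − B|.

93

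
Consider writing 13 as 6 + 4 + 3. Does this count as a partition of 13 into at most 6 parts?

Yes

The parts sum to 13, and the condition 'there are at most 6 summands' holds.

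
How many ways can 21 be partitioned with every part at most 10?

653

Systematic enumeration (by largest part, then next-largest, …) yields 653.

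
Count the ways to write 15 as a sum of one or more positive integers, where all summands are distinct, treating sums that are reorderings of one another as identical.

27

There are too many to list fully; the first 12 (by largest part) are:
15
14,1
13,2
12,3
12,2,1
11,4
11,3,1
10,5
10,4,1
10,3,2
9,6
9,5,1
…and 15 more, for 27 total.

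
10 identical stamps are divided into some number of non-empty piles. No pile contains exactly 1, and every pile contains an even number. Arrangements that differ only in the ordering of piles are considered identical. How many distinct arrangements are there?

7

Listing the qualifying partitions of 10:
10
2,8
4,6
2,2,6
2,4,4
2,2,2,4
2,2,2,2,2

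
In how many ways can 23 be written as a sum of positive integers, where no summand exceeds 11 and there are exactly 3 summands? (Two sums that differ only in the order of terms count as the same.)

14

They are:
11, 11, 1
11, 10, 2
11, 9, 3
11, 8, 4
11, 7, 5
11, 6, 6
10, 10, 3
10, 9, 4
10, 8, 5
10, 7, 6
9, 9, 5
9, 8, 6
9, 7, 7
8, 8, 7
Counting gives 14.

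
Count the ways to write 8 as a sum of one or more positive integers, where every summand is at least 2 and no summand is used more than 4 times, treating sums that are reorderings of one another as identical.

The partitions of 8 that satisfy the conditions:
8
6,2
5,3
4,4
4,2,2
3,3,2
2,2,2,2
Counting gives 7.

7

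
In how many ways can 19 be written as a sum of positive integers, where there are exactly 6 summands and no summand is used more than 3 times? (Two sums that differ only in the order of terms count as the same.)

There are too many to list fully; the first 12 (by largest part) are:
1 + 1 + 1 + 2 + 2 + 12
1 + 1 + 1 + 2 + 3 + 11
1 + 1 + 2 + 2 + 2 + 11
1 + 1 + 1 + 2 + 4 + 10
1 + 1 + 1 + 3 + 3 + 10
1 + 1 + 2 + 2 + 3 + 10
1 + 1 + 1 + 2 + 5 + 9
1 + 1 + 1 + 3 + 4 + 9
1 + 1 + 2 + 2 + 4 + 9
1 + 1 + 2 + 3 + 3 + 9
1 + 2 + 2 + 2 + 3 + 9
1 + 1 + 1 + 2 + 6 + 8
…and 43 more, for 55 total.

55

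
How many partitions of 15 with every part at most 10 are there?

A full systematic count gives 164.

164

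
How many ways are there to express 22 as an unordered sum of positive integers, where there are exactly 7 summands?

Counting exhaustively, 131 partitions satisfy the conditions.

131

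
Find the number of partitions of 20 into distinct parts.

There are too many to list fully; the first 12 (by largest part) are:
20
19 + 1
18 + 2
17 + 3
17 + 2 + 1
16 + 4
16 + 3 + 1
15 + 5
15 + 4 + 1
15 + 3 + 2
14 + 6
14 + 5 + 1
…and 52 more, for 64 total.

64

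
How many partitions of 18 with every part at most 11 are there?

A full systematic count gives 355.

355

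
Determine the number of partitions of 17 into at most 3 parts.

There are too many to list fully; the first 12 (by largest part) are:
17
16+1
15+2
15+1+1
14+3
14+2+1
13+4
13+3+1
13+2+2
12+5
12+4+1
12+3+2
…and 21 more, for 33 total.

33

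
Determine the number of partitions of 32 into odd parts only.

There are 390 such partitions.

390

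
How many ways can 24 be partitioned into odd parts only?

Counting exhaustively, 122 partitions satisfy the conditions.

122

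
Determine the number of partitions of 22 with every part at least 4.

34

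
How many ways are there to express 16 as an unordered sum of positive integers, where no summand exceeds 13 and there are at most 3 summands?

26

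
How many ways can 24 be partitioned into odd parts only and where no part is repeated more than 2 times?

There are too many to list fully; the first 12 (by largest part) are:
23+1
21+3
19+5
19+3+1+1
17+7
17+5+1+1
17+3+3+1
15+9
15+7+1+1
15+5+3+1
13+11
13+9+1+1
…and 18 more, for 30 total.

30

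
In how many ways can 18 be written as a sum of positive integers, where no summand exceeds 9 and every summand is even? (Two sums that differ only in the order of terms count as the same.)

Listing the qualifying partitions of 18:
8, 8, 2
8, 6, 4
8, 6, 2, 2
8, 4, 4, 2
8, 4, 2, 2, 2
8, 2, 2, 2, 2, 2
6, 6, 6
6, 6, 4, 2
6, 6, 2, 2, 2
6, 4, 4, 4
6, 4, 4, 2, 2
6, 4, 2, 2, 2, 2
6, 2, 2, 2, 2, 2, 2
4, 4, 4, 4, 2
4, 4, 4, 2, 2, 2
4, 4, 2, 2, 2, 2, 2
4, 2, 2, 2, 2, 2, 2, 2
2, 2, 2, 2, 2, 2, 2, 2, 2

18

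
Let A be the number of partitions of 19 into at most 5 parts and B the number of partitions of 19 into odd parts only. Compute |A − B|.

110

Partitions of 19 into at most 5 parts: 164.
Partitions of 19 into odd parts only: 54.
|164 − 54| = 110.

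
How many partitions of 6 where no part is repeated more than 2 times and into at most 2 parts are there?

They are:
6
5+1
4+2
3+3
That's 4 in total.

4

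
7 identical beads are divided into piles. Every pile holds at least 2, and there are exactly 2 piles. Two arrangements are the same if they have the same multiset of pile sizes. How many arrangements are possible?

Enumerating:
5+2
4+3
Counting gives 2.

2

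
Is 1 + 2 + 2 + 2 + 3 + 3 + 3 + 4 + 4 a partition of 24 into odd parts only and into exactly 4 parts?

The parts sum to 24, and the condition 'every summand is odd' is violated.

No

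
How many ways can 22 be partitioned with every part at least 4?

34

A partial list (first 12 by largest part):
22
18, 4
17, 5
16, 6
15, 7
14, 8
14, 4, 4
13, 9
13, 5, 4
12, 10
12, 6, 4
12, 5, 5
…and 22 more, for 34 total.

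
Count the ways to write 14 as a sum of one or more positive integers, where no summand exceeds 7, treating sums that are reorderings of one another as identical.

There are 105 such partitions.

105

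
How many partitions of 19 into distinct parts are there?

A partial list (first 12 by largest part):
19
18 + 1
17 + 2
16 + 3
16 + 2 + 1
15 + 4
15 + 3 + 1
14 + 5
14 + 4 + 1
14 + 3 + 2
13 + 6
13 + 5 + 1
…and 42 more, for 54 total.

54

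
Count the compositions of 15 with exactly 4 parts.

364

By stars and bars with positive parts, the count is C(14,3) = 364.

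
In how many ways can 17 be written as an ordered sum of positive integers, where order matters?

There are 16 gaps and each independently is a cut or not, giving 2^16 = 65536.

65536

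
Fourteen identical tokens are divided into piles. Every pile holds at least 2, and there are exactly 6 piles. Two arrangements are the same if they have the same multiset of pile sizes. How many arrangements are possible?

The partitions of 14 that satisfy the conditions:
4+2+2+2+2+2
3+3+2+2+2+2

2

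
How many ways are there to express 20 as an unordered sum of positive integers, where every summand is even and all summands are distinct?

They are:
20
18, 2
16, 4
14, 6
14, 4, 2
12, 8
12, 6, 2
10, 8, 2
10, 6, 4
8, 6, 4, 2
That's 10 in total.

10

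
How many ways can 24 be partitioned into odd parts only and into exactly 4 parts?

The partitions of 24 that satisfy the conditions:
1 + 1 + 1 + 21
1 + 1 + 3 + 19
1 + 1 + 5 + 17
1 + 3 + 3 + 17
1 + 1 + 7 + 15
1 + 3 + 5 + 15
3 + 3 + 3 + 15
1 + 1 + 9 + 13
1 + 3 + 7 + 13
1 + 5 + 5 + 13
3 + 3 + 5 + 13
1 + 1 + 11 + 11
1 + 3 + 9 + 11
1 + 5 + 7 + 11
3 + 3 + 7 + 11
3 + 5 + 5 + 11
1 + 5 + 9 + 9
3 + 3 + 9 + 9
1 + 7 + 7 + 9
3 + 5 + 7 + 9
5 + 5 + 5 + 9
3 + 7 + 7 + 7
5 + 5 + 7 + 7

23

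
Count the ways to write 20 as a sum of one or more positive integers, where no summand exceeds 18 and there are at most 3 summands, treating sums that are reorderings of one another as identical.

42

A partial list (first 12 by largest part):
2+18
1+1+18
3+17
1+2+17
4+16
1+3+16
2+2+16
5+15
1+4+15
2+3+15
6+14
1+5+14
…and 30 more, for 42 total.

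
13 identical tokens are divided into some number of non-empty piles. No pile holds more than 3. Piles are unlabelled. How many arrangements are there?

They are:
3,3,3,3,1
3,3,3,2,2
3,3,3,2,1,1
3,3,3,1,1,1,1
3,3,2,2,2,1
3,3,2,2,1,1,1
3,3,2,1,1,1,1,1
3,3,1,1,1,1,1,1,1
3,2,2,2,2,2
3,2,2,2,2,1,1
3,2,2,2,1,1,1,1
3,2,2,1,1,1,1,1,1
3,2,1,1,1,1,1,1,1,1
3,1,1,1,1,1,1,1,1,1,1
2,2,2,2,2,2,1
2,2,2,2,2,1,1,1
2,2,2,2,1,1,1,1,1
2,2,2,1,1,1,1,1,1,1
2,2,1,1,1,1,1,1,1,1,1
2,1,1,1,1,1,1,1,1,1,1,1
1,1,1,1,1,1,1,1,1,1,1,1,1

21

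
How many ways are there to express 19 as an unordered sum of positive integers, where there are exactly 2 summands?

They are:
18+1
17+2
16+3
15+4
14+5
13+6
12+7
11+8
10+9
Counting gives 9.

9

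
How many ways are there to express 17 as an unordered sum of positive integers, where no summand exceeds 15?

295

A full systematic count gives 295.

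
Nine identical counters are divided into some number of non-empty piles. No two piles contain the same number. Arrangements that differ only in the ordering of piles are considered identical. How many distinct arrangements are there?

8

They are:
9
8+1
7+2
6+3
6+2+1
5+4
5+3+1
4+3+2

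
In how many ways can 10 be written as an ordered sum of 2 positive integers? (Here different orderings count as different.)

9

Place 1 bars in the 9 internal gaps of a row of 10 dots: C(9,1) = 9.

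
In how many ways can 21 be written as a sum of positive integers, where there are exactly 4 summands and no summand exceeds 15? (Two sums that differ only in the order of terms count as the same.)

68

A partial list (first 12 by largest part):
15+4+1+1
15+3+2+1
15+2+2+2
14+5+1+1
14+4+2+1
14+3+3+1
14+3+2+2
13+6+1+1
13+5+2+1
13+4+3+1
13+4+2+2
13+3+3+2
…and 56 more, for 68 total.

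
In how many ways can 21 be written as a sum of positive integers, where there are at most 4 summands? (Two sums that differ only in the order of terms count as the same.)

120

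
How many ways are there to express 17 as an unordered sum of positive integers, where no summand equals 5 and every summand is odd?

They are:
17
15, 1, 1
13, 3, 1
13, 1, 1, 1, 1
11, 3, 3
11, 3, 1, 1, 1
11, 1, 1, 1, 1, 1, 1
9, 7, 1
9, 3, 3, 1, 1
9, 3, 1, 1, 1, 1, 1
9, 1, 1, 1, 1, 1, 1, 1, 1
7, 7, 3
7, 7, 1, 1, 1
7, 3, 3, 3, 1
7, 3, 3, 1, 1, 1, 1
7, 3, 1, 1, 1, 1, 1, 1, 1
7, 1, 1, 1, 1, 1, 1, 1, 1, 1, 1
3, 3, 3, 3, 3, 1, 1
3, 3, 3, 3, 1, 1, 1, 1, 1
3, 3, 3, 1, 1, 1, 1, 1, 1, 1, 1
3, 3, 1, 1, 1, 1, 1, 1, 1, 1, 1, 1, 1
3, 1, 1, 1, 1, 1, 1, 1, 1, 1, 1, 1, 1, 1, 1
1, 1, 1, 1, 1, 1, 1, 1, 1, 1, 1, 1, 1, 1, 1, 1, 1
That's 23 in total.

23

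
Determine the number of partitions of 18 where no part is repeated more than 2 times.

135

Systematic enumeration (by largest part, then next-largest, …) yields 135.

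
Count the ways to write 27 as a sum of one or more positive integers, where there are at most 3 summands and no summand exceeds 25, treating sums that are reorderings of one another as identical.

73

Enumerating by decreasing first part gives 73 partitions in all.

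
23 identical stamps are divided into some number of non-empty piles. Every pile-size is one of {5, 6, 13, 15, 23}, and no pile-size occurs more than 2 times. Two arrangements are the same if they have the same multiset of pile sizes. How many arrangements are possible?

They are:
23
13, 5, 5

2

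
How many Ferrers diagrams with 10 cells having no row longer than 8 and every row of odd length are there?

Enumerating:
7,3
7,1,1,1
5,5
5,3,1,1
5,1,1,1,1,1
3,3,3,1
3,3,1,1,1,1
3,1,1,1,1,1,1,1
1,1,1,1,1,1,1,1,1,1
Counting gives 9.

9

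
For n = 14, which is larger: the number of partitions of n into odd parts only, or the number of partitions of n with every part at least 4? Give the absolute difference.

15

Partitions of 14 into odd parts only: 22.
Partitions of 14 with every part at least 4: 7.
|22 − 7| = 15.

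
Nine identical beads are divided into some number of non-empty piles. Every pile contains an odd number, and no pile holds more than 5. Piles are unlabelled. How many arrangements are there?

They are:
5+3+1
5+1+1+1+1
3+3+3
3+3+1+1+1
3+1+1+1+1+1+1
1+1+1+1+1+1+1+1+1
Counting gives 6.

6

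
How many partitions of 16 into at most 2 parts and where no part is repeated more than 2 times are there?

Listing the qualifying partitions of 16:
16
15, 1
14, 2
13, 3
12, 4
11, 5
10, 6
9, 7
8, 8

9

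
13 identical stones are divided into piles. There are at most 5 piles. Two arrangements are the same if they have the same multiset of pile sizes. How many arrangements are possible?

57

A partial list (first 12 by largest part):
13
1, 12
2, 11
1, 1, 11
3, 10
1, 2, 10
1, 1, 1, 10
4, 9
1, 3, 9
2, 2, 9
1, 1, 2, 9
1, 1, 1, 1, 9
…and 45 more, for 57 total.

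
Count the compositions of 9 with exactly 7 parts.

28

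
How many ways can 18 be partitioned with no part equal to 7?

329

Counting exhaustively, 329 partitions satisfy the conditions.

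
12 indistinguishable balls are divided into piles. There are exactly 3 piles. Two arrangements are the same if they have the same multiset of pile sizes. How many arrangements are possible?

Enumerating:
10 + 1 + 1
9 + 2 + 1
8 + 3 + 1
8 + 2 + 2
7 + 4 + 1
7 + 3 + 2
6 + 5 + 1
6 + 4 + 2
6 + 3 + 3
5 + 5 + 2
5 + 4 + 3
4 + 4 + 4
That's 12 in total.

12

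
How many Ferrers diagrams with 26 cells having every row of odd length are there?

165

A full systematic count gives 165.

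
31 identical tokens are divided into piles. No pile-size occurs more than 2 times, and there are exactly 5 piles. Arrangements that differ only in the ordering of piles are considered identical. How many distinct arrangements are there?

357

Direct enumeration gives 357 partitions.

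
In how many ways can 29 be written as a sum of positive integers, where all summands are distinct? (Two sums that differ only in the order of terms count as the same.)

256

Counting exhaustively, 256 partitions satisfy the conditions.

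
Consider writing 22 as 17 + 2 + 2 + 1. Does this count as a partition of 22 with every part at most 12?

The parts sum to 22, and the condition 'no summand exceeds 12' is violated.

No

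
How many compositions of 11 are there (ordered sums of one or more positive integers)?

1024

Each of the 10 gaps between 11 units is either a break or not: 2^10 = 1024.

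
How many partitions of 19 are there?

490

Counting exhaustively, 490 partitions satisfy the conditions.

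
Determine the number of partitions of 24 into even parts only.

Counting exhaustively, 77 partitions satisfy the conditions.

77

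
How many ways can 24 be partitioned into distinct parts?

122

Counting exhaustively, 122 partitions satisfy the conditions.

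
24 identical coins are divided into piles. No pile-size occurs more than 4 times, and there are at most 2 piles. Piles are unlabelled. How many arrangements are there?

The partitions of 24 that satisfy the conditions:
24
23+1
22+2
21+3
20+4
19+5
18+6
17+7
16+8
15+9
14+10
13+11
12+12
Counting gives 13.

13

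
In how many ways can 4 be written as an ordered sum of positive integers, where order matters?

Each of the 3 gaps between 4 units is either a break or not: 2^3 = 8.

8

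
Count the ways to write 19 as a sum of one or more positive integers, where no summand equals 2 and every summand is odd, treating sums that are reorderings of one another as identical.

There are too many to list fully; the first 12 (by largest part) are:
19
1, 1, 17
1, 3, 15
1, 1, 1, 1, 15
1, 5, 13
3, 3, 13
1, 1, 1, 3, 13
1, 1, 1, 1, 1, 1, 13
1, 7, 11
3, 5, 11
1, 1, 1, 5, 11
1, 1, 3, 3, 11
…and 42 more, for 54 total.

54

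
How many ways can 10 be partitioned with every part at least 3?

Enumerating:
10
7 + 3
6 + 4
5 + 5
4 + 3 + 3

5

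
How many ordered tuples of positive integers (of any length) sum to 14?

8192

The number of compositions of n is 2^(n−1); here 2^13 = 8192.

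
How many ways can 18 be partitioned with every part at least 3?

There are too many to list fully; the first 12 (by largest part) are:
18
15 + 3
14 + 4
13 + 5
12 + 6
12 + 3 + 3
11 + 7
11 + 4 + 3
10 + 8
10 + 5 + 3
10 + 4 + 4
9 + 9
…and 21 more, for 33 total.

33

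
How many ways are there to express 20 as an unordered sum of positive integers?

627

Enumerating by decreasing first part gives 627 partitions in all.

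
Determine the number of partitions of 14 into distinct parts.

Enumerating:
14
13,1
12,2
11,3
11,2,1
10,4
10,3,1
9,5
9,4,1
9,3,2
8,6
8,5,1
8,4,2
8,3,2,1
7,6,1
7,5,2
7,4,3
7,4,2,1
6,5,3
6,5,2,1
6,4,3,1
5,4,3,2

22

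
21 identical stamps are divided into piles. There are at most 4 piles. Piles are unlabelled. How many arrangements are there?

Enumerating by decreasing first part gives 120 partitions in all.

120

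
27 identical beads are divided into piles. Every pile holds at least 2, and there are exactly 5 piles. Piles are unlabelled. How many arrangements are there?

119

Counting exhaustively, 119 partitions satisfy the conditions.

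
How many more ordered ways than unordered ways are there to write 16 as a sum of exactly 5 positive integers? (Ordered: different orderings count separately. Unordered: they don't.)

1328

Compositions: C(15,4) = 1365.
Unordered (partitions into 5 parts): 37.
Difference: 1365 − 37 = 1328.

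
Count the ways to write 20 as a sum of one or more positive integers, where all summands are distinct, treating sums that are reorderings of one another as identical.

A partial list (first 12 by largest part):
20
19,1
18,2
17,3
17,2,1
16,4
16,3,1
15,5
15,4,1
15,3,2
14,6
14,5,1
…and 52 more, for 64 total.

64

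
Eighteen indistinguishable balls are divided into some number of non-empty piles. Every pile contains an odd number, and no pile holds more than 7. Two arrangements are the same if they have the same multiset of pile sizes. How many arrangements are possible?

A partial list (first 12 by largest part):
7+7+3+1
7+7+1+1+1+1
7+5+5+1
7+5+3+3
7+5+3+1+1+1
7+5+1+1+1+1+1+1
7+3+3+3+1+1
7+3+3+1+1+1+1+1
7+3+1+1+1+1+1+1+1+1
7+1+1+1+1+1+1+1+1+1+1+1
5+5+5+3
5+5+5+1+1+1
…and 15 more, for 27 total.

27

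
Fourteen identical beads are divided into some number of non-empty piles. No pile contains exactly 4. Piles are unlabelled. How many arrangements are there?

There are 93 such partitions.

93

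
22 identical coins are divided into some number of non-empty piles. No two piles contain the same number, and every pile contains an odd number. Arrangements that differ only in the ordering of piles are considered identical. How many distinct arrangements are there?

Enumerating:
21 + 1
19 + 3
17 + 5
15 + 7
13 + 9
13 + 5 + 3 + 1
11 + 7 + 3 + 1
9 + 7 + 5 + 1
Counting gives 8.

8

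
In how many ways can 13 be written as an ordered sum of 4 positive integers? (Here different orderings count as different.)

220

By stars and bars with positive parts, the count is C(12,3) = 220.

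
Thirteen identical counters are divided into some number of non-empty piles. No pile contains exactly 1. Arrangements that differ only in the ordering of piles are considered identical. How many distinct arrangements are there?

The partitions of 13 that satisfy the conditions:
13
11,2
10,3
9,4
9,2,2
8,5
8,3,2
7,6
7,4,2
7,3,3
7,2,2,2
6,5,2
6,4,3
6,3,2,2
5,5,3
5,4,4
5,4,2,2
5,3,3,2
5,2,2,2,2
4,4,3,2
4,3,3,3
4,3,2,2,2
3,3,3,2,2
3,2,2,2,2,2
Counting gives 24.

24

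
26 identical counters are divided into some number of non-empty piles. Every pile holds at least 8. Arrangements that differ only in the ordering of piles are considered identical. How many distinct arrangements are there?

The partitions of 26 that satisfy the conditions:
26
8 + 18
9 + 17
10 + 16
11 + 15
12 + 14
13 + 13
8 + 8 + 10
8 + 9 + 9

9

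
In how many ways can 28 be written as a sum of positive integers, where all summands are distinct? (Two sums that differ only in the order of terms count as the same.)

222

A full systematic count gives 222.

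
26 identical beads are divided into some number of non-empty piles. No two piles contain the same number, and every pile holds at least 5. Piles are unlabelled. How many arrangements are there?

20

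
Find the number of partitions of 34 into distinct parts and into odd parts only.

There are too many to list fully; the first 12 (by largest part) are:
33+1
31+3
29+5
27+7
25+9
25+5+3+1
23+11
23+7+3+1
21+13
21+9+3+1
21+7+5+1
19+15
…and 14 more, for 26 total.

26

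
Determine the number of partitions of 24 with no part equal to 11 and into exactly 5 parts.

146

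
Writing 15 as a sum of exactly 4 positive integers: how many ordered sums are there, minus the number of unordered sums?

Ordered (compositions into 4 parts): C(14,3) = 364.
Unordered (partitions into 4 parts): 27.
Difference: 364 − 27 = 337.

337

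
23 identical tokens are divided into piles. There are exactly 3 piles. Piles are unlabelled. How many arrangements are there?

44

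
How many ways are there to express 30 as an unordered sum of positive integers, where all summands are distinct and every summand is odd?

Listing the qualifying partitions of 30:
29 + 1
27 + 3
25 + 5
23 + 7
21 + 9
21 + 5 + 3 + 1
19 + 11
19 + 7 + 3 + 1
17 + 13
17 + 9 + 3 + 1
17 + 7 + 5 + 1
15 + 11 + 3 + 1
15 + 9 + 5 + 1
15 + 7 + 5 + 3
13 + 11 + 5 + 1
13 + 9 + 7 + 1
13 + 9 + 5 + 3
11 + 9 + 7 + 3

18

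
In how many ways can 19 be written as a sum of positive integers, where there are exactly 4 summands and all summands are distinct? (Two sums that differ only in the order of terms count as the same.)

Enumerating:
13 + 3 + 2 + 1
12 + 4 + 2 + 1
11 + 5 + 2 + 1
11 + 4 + 3 + 1
10 + 6 + 2 + 1
10 + 5 + 3 + 1
10 + 4 + 3 + 2
9 + 7 + 2 + 1
9 + 6 + 3 + 1
9 + 5 + 4 + 1
9 + 5 + 3 + 2
8 + 7 + 3 + 1
8 + 6 + 4 + 1
8 + 6 + 3 + 2
8 + 5 + 4 + 2
7 + 6 + 5 + 1
7 + 6 + 4 + 2
7 + 5 + 4 + 3
Counting gives 18.

18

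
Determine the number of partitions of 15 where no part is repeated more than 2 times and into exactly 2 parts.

7

Listing the qualifying partitions of 15:
14 + 1
13 + 2
12 + 3
11 + 4
10 + 5
9 + 6
8 + 7
Counting gives 7.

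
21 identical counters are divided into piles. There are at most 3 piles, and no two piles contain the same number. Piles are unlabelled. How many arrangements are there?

38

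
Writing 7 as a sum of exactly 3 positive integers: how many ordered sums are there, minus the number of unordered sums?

11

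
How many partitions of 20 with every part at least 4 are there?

24

Listing the qualifying partitions of 20:
20
16, 4
15, 5
14, 6
13, 7
12, 8
12, 4, 4
11, 9
11, 5, 4
10, 10
10, 6, 4
10, 5, 5
9, 7, 4
9, 6, 5
8, 8, 4
8, 7, 5
8, 6, 6
8, 4, 4, 4
7, 7, 6
7, 5, 4, 4
6, 6, 4, 4
6, 5, 5, 4
5, 5, 5, 5
4, 4, 4, 4, 4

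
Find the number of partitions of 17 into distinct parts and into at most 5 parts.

There are too many to list fully; the first 12 (by largest part) are:
17
16, 1
15, 2
14, 3
14, 2, 1
13, 4
13, 3, 1
12, 5
12, 4, 1
12, 3, 2
11, 6
11, 5, 1
…and 26 more, for 38 total.

38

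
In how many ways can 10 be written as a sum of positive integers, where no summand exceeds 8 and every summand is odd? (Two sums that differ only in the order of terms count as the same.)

Enumerating:
7 + 3
7 + 1 + 1 + 1
5 + 5
5 + 3 + 1 + 1
5 + 1 + 1 + 1 + 1 + 1
3 + 3 + 3 + 1
3 + 3 + 1 + 1 + 1 + 1
3 + 1 + 1 + 1 + 1 + 1 + 1 + 1
1 + 1 + 1 + 1 + 1 + 1 + 1 + 1 + 1 + 1

9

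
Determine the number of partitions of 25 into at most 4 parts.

There are 185 such partitions.

185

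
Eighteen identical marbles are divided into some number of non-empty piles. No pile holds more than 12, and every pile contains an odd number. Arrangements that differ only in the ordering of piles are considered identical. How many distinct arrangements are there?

There are too many to list fully; the first 12 (by largest part) are:
11 + 7
11 + 5 + 1 + 1
11 + 3 + 3 + 1
11 + 3 + 1 + 1 + 1 + 1
11 + 1 + 1 + 1 + 1 + 1 + 1 + 1
9 + 9
9 + 7 + 1 + 1
9 + 5 + 3 + 1
9 + 5 + 1 + 1 + 1 + 1
9 + 3 + 3 + 3
9 + 3 + 3 + 1 + 1 + 1
9 + 3 + 1 + 1 + 1 + 1 + 1 + 1
…and 28 more, for 40 total.

40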